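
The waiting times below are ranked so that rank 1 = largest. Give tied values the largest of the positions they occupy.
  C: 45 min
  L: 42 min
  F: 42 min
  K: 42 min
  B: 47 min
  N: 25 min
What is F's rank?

5

Sorted (descending): 47, 45, 42, 42, 42, 25
The 3 values of 42 occupy positions 3–5 → each gets rank 5.
F has value 42 min → rank 5.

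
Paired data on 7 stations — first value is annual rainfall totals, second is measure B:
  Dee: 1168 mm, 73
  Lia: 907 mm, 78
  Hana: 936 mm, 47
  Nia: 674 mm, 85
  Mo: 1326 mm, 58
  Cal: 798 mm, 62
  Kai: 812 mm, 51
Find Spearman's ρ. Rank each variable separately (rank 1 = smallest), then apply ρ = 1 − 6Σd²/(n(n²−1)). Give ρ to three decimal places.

-0.393

Ranks of variable 1: 6, 4, 5, 1, 7, 2, 3
Ranks of variable 2: 5, 6, 1, 7, 3, 4, 2
d = r₁ − r₂: 1, -2, 4, -6, 4, -2, 1
d²: 1, 4, 16, 36, 16, 4, 1; Σd² = 78
ρ = 1 − 6·78/(7·48) = 1 − 468/336 = -0.393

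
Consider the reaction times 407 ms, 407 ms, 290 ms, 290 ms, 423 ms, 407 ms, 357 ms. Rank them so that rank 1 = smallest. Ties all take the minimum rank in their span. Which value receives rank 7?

Sorted (ascending): 290, 290, 357, 407, 407, 407, 423
The 2 values of 290 occupy positions 1–2 → each gets rank 1.
The 3 values of 407 occupy positions 4–6 → each gets rank 4.
Rank 7 → value 423.

423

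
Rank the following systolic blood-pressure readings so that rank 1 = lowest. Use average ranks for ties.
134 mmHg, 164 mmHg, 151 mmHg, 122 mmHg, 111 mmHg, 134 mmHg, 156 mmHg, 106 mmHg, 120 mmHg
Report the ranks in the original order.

Sorted (ascending): 106, 111, 120, 122, 134, 134, 151, 156, 164
The 2 values of 134 occupy positions 5–6 → average rank (5+6)/2 = 5.5.

5.5, 9, 7, 4, 2, 5.5, 8, 1, 3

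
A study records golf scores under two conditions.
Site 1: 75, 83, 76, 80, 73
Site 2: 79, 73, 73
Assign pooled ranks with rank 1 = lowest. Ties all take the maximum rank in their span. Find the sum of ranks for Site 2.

Sorted (ascending): 73, 73, 73, 75, 76, 79, 80, 83
The 3 values of 73 occupy positions 1–3 → each gets rank 3.
Site 2 values → pooled ranks: 79→6, 73→3, 73→3
Rank sum = 6 + 3 + 3 = 12

12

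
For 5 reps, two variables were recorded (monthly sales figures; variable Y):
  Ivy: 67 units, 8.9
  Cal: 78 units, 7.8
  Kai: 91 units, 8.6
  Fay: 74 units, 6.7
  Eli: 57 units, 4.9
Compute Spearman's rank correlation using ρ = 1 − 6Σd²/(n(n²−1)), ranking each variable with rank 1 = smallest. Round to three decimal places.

Ranks of variable 1: 2, 4, 5, 3, 1
Ranks of variable 2: 5, 3, 4, 2, 1
d = r₁ − r₂: -3, 1, 1, 1, 0
d²: 9, 1, 1, 1, 0; Σd² = 12
ρ = 1 − 6·12/(5·24) = 1 − 72/120 = 0.400

0.400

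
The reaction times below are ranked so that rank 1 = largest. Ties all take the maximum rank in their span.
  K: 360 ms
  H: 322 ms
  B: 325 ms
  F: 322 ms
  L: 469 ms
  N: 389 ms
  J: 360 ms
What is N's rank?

2

Sorted (descending): 469, 389, 360, 360, 325, 322, 322
The 2 values of 360 occupy positions 3–4 → each gets rank 4.
The 2 values of 322 occupy positions 6–7 → each gets rank 7.
N has value 389 ms → rank 2.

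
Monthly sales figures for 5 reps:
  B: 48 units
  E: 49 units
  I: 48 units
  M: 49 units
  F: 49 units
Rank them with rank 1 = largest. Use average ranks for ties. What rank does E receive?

2

Sorted (descending): 49, 49, 49, 48, 48
The 3 values of 49 occupy positions 1–3 → average rank 2.
The 2 values of 48 occupy positions 4–5 → average rank (4+5)/2 = 4.5.
E has value 49 units → rank 2.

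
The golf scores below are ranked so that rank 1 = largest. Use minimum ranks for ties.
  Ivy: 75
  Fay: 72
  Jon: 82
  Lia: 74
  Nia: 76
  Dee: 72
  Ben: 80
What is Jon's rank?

Sorted (descending): 82, 80, 76, 75, 74, 72, 72
The 2 values of 72 occupy positions 6–7 → each gets rank 6.
Jon has value 82 → rank 1.

1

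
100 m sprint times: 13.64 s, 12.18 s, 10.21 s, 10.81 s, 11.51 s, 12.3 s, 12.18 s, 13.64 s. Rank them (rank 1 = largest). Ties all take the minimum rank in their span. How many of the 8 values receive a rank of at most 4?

Sorted (descending): 13.64, 13.64, 12.3, 12.18, 12.18, 11.51, 10.81, 10.21
The 2 values of 13.64 occupy positions 1–2 → each gets rank 1.
The 2 values of 12.18 occupy positions 4–5 → each gets rank 4.
Ranks ≤ 4: {1, 1, 3, 4, 4} → 5 values.

5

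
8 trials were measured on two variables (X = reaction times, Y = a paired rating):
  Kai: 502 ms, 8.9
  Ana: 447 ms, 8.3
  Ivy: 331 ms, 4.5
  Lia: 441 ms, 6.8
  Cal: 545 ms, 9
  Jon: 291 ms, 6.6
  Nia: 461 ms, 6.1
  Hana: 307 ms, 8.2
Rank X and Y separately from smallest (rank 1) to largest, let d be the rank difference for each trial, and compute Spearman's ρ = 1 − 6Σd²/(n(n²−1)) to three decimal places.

0.595

Ranks of variable 1: 7, 5, 3, 4, 8, 1, 6, 2
Ranks of variable 2: 7, 6, 1, 4, 8, 3, 2, 5
d = r₁ − r₂: 0, -1, 2, 0, 0, -2, 4, -3
d²: 0, 1, 4, 0, 0, 4, 16, 9; Σd² = 34
ρ = 1 − 6·34/(8·63) = 1 − 204/504 = 0.595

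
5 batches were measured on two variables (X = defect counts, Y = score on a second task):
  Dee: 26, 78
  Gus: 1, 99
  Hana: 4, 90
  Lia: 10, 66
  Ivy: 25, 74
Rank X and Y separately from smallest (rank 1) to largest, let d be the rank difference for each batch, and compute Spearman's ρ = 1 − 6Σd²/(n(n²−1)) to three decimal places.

Ranks of variable 1: 5, 1, 2, 3, 4
Ranks of variable 2: 3, 5, 4, 1, 2
d = r₁ − r₂: 2, -4, -2, 2, 2
d²: 4, 16, 4, 4, 4; Σd² = 32
ρ = 1 − 6·32/(5·24) = 1 − 192/120 = -0.600

-0.600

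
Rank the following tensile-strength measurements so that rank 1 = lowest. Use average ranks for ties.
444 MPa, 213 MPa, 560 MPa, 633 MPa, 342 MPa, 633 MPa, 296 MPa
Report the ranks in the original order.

4, 1, 5, 6.5, 3, 6.5, 2

Sorted (ascending): 213, 296, 342, 444, 560, 633, 633
The 2 values of 633 occupy positions 6–7 → average rank (6+7)/2 = 6.5.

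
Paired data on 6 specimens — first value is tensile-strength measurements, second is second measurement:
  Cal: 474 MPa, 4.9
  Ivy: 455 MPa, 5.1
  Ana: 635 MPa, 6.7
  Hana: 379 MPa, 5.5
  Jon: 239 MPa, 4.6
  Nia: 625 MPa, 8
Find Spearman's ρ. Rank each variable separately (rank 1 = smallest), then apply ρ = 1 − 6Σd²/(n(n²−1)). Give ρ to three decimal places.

Ranks of variable 1: 4, 3, 6, 2, 1, 5
Ranks of variable 2: 2, 3, 5, 4, 1, 6
d = r₁ − r₂: 2, 0, 1, -2, 0, -1
d²: 4, 0, 1, 4, 0, 1; Σd² = 10
ρ = 1 − 6·10/(6·35) = 1 − 60/210 = 0.714

0.714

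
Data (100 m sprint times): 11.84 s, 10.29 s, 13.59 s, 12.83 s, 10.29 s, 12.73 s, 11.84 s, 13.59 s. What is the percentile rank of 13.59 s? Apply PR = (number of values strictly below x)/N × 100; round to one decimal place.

N = 8.
Strictly below 13.59: 6. Equal to 13.59: 2.
PR = 6/8 × 100 = 75.0

75.0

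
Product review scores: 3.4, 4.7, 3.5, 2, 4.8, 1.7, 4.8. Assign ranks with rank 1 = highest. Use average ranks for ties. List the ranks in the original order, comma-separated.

Sorted (descending): 4.8, 4.8, 4.7, 3.5, 3.4, 2, 1.7
The 2 values of 4.8 occupy positions 1–2 → average rank (1+2)/2 = 1.5.

5, 3, 4, 6, 1.5, 7, 1.5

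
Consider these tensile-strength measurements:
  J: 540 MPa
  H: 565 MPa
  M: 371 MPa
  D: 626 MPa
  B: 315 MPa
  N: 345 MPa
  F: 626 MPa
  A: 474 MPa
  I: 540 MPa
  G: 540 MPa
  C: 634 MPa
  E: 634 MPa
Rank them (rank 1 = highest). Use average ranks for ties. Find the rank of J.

Sorted (descending): 634, 634, 626, 626, 565, 540, 540, 540, 474, 371, 345, 315
The 2 values of 634 occupy positions 1–2 → average rank (1+2)/2 = 1.5.
The 2 values of 626 occupy positions 3–4 → average rank (3+4)/2 = 3.5.
The 3 values of 540 occupy positions 6–8 → average rank 7.
J has value 540 MPa → rank 7.

7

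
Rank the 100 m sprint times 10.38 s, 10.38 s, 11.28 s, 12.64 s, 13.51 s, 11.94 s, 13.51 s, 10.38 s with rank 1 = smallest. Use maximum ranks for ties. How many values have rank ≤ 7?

Sorted (ascending): 10.38, 10.38, 10.38, 11.28, 11.94, 12.64, 13.51, 13.51
The 3 values of 10.38 occupy positions 1–3 → each gets rank 3.
The 2 values of 13.51 occupy positions 7–8 → each gets rank 8.
Ranks ≤ 7: {3, 3, 3, 4, 5, 6} → 6 values.

6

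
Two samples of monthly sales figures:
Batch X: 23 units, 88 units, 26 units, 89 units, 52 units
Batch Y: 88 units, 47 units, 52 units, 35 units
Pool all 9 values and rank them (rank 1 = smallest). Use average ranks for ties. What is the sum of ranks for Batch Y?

20

Sorted (ascending): 23, 26, 35, 47, 52, 52, 88, 88, 89
The 2 values of 52 occupy positions 5–6 → average rank (5+6)/2 = 5.5.
The 2 values of 88 occupy positions 7–8 → average rank (7+8)/2 = 7.5.
Batch Y values → pooled ranks: 88→7.5, 47→4, 52→5.5, 35→3
Rank sum = 7.5 + 4 + 5.5 + 3 = 20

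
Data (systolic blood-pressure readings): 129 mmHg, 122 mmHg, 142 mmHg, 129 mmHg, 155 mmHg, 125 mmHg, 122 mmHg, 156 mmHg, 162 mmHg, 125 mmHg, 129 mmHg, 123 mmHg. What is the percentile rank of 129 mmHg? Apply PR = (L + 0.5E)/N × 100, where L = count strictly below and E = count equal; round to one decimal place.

N = 12.
Strictly below 129: 5. Equal to 129: 3.
PR = (5 + 0.5·3)/12 × 100 = 54.2

54.2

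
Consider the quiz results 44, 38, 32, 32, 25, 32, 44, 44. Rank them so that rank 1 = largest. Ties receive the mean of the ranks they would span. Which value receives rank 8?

25

Sorted (descending): 44, 44, 44, 38, 32, 32, 32, 25
The 3 values of 44 occupy positions 1–3 → average rank 2.
The 3 values of 32 occupy positions 5–7 → average rank 6.
Rank 8 → value 25.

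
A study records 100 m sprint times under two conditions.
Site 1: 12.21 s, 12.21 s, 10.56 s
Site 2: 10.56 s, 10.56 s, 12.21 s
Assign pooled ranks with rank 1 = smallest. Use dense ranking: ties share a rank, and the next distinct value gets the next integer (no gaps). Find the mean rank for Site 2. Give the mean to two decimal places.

Sorted (ascending): 10.56, 10.56, 10.56, 12.21, 12.21, 12.21
The 3 values of 10.56 share dense rank 1.
The 3 values of 12.21 share dense rank 2.
Site 2 values → pooled ranks: 10.56→1, 10.56→1, 12.21→2
Mean rank = (1 + 1 + 2) / 3 = 1.33

1.33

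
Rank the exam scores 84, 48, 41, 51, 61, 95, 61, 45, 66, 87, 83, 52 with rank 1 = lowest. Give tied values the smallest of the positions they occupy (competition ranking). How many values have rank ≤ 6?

7

Sorted (ascending): 41, 45, 48, 51, 52, 61, 61, 66, 83, 84, 87, 95
The 2 values of 61 occupy positions 6–7 → each gets rank 6.
Ranks ≤ 6: {1, 2, 3, 4, 5, 6, 6} → 7 values.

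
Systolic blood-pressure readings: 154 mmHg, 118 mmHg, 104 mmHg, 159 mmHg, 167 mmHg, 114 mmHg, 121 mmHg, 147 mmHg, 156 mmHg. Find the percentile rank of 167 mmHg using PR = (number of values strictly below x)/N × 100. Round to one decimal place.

88.9

N = 9.
Strictly below 167: 8. Equal to 167: 1.
PR = 8/9 × 100 = 88.9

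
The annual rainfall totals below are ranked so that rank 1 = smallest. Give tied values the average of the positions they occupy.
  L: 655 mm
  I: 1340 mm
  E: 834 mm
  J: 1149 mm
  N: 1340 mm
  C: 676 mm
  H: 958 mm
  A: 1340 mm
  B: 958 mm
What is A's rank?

Sorted (ascending): 655, 676, 834, 958, 958, 1149, 1340, 1340, 1340
The 2 values of 958 occupy positions 4–5 → average rank (4+5)/2 = 4.5.
The 3 values of 1340 occupy positions 7–9 → average rank 8.
A has value 1340 mm → rank 8.

8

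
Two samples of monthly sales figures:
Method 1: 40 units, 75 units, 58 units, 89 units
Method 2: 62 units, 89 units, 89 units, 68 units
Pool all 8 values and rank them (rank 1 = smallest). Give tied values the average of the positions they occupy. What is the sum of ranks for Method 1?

Sorted (ascending): 40, 58, 62, 68, 75, 89, 89, 89
The 3 values of 89 occupy positions 6–8 → average rank 7.
Method 1 values → pooled ranks: 40→1, 75→5, 58→2, 89→7
Rank sum = 1 + 5 + 2 + 7 = 15

15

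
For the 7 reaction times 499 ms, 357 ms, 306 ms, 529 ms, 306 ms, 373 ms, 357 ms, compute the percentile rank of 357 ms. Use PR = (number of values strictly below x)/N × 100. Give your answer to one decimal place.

28.6

N = 7.
Strictly below 357: 2. Equal to 357: 2.
PR = 2/7 × 100 = 28.6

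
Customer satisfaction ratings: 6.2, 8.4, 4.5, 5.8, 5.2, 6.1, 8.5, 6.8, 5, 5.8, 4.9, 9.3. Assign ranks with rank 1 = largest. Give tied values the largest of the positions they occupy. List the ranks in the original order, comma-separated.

Sorted (descending): 9.3, 8.5, 8.4, 6.8, 6.2, 6.1, 5.8, 5.8, 5.2, 5, 4.9, 4.5
The 2 values of 5.8 occupy positions 7–8 → each gets rank 8.

5, 3, 12, 8, 9, 6, 2, 4, 10, 8, 11, 1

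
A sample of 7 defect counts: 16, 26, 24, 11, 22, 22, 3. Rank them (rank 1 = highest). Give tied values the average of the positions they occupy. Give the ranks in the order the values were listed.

Sorted (descending): 26, 24, 22, 22, 16, 11, 3
The 2 values of 22 occupy positions 3–4 → average rank (3+4)/2 = 3.5.

5, 1, 2, 6, 3.5, 3.5, 7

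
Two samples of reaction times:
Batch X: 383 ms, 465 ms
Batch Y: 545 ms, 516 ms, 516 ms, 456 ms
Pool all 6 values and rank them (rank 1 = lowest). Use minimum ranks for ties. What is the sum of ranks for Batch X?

Sorted (ascending): 383, 456, 465, 516, 516, 545
The 2 values of 516 occupy positions 4–5 → each gets rank 4.
Batch X values → pooled ranks: 383→1, 465→3
Rank sum = 1 + 3 = 4

4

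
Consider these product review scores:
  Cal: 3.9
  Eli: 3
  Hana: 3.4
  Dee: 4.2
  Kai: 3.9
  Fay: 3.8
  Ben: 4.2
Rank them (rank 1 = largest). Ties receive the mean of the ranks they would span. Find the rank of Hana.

Sorted (descending): 4.2, 4.2, 3.9, 3.9, 3.8, 3.4, 3
The 2 values of 4.2 occupy positions 1–2 → average rank (1+2)/2 = 1.5.
The 2 values of 3.9 occupy positions 3–4 → average rank (3+4)/2 = 3.5.
Hana has value 3.4 → rank 6.

6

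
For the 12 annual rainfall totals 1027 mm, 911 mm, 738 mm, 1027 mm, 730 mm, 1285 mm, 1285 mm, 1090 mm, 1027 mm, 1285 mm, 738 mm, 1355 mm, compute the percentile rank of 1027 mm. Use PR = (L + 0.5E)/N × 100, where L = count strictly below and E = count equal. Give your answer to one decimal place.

N = 12.
Strictly below 1027: 4. Equal to 1027: 3.
PR = (4 + 0.5·3)/12 × 100 = 45.8

45.8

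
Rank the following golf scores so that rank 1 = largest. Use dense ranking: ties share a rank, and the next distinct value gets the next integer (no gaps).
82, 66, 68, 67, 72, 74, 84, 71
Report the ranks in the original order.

2, 8, 6, 7, 4, 3, 1, 5

Sorted (descending): 84, 82, 74, 72, 71, 68, 67, 66
No ties — each value takes its position as its rank.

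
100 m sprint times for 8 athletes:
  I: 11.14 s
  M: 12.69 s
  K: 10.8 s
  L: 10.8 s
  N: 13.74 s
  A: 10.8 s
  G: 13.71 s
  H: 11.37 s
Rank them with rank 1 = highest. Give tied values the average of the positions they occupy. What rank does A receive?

Sorted (descending): 13.74, 13.71, 12.69, 11.37, 11.14, 10.8, 10.8, 10.8
The 3 values of 10.8 occupy positions 6–8 → average rank 7.
A has value 10.8 s → rank 7.

7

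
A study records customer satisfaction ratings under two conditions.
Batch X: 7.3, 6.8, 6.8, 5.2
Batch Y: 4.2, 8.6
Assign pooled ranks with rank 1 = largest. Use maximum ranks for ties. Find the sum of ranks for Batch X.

15

Sorted (descending): 8.6, 7.3, 6.8, 6.8, 5.2, 4.2
The 2 values of 6.8 occupy positions 3–4 → each gets rank 4.
Batch X values → pooled ranks: 7.3→2, 6.8→4, 6.8→4, 5.2→5
Rank sum = 2 + 4 + 4 + 5 = 15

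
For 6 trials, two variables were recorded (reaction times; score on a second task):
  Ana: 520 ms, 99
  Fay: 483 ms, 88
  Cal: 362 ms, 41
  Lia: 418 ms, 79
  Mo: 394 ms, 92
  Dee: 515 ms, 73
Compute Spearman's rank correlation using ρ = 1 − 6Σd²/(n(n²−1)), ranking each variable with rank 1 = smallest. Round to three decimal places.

Ranks of variable 1: 6, 4, 1, 3, 2, 5
Ranks of variable 2: 6, 4, 1, 3, 5, 2
d = r₁ − r₂: 0, 0, 0, 0, -3, 3
d²: 0, 0, 0, 0, 9, 9; Σd² = 18
ρ = 1 − 6·18/(6·35) = 1 − 108/210 = 0.486

0.486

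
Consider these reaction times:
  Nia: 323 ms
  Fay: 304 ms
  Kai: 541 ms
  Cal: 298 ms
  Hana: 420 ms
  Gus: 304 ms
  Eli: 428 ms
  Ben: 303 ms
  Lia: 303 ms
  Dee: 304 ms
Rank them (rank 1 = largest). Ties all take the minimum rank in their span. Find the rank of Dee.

Sorted (descending): 541, 428, 420, 323, 304, 304, 304, 303, 303, 298
The 3 values of 304 occupy positions 5–7 → each gets rank 5.
The 2 values of 303 occupy positions 8–9 → each gets rank 8.
Dee has value 304 ms → rank 5.

5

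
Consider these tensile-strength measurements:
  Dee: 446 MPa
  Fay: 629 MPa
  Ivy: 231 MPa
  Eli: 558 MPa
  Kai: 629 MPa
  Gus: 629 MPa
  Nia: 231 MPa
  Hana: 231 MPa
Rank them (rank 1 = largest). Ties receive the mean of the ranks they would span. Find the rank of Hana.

7

Sorted (descending): 629, 629, 629, 558, 446, 231, 231, 231
The 3 values of 629 occupy positions 1–3 → average rank 2.
The 3 values of 231 occupy positions 6–8 → average rank 7.
Hana has value 231 MPa → rank 7.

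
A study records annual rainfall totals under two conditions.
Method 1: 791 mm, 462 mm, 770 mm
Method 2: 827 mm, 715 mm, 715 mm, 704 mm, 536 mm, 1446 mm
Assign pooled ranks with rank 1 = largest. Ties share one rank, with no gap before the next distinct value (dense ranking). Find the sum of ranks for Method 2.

Sorted (descending): 1446, 827, 791, 770, 715, 715, 704, 536, 462
The 2 values of 715 share dense rank 5.
Remaining distinct values take the next consecutive integers.
Method 2 values → pooled ranks: 827→2, 715→5, 715→5, 704→6, 536→7, 1446→1
Rank sum = 2 + 5 + 5 + 6 + 7 + 1 = 26

26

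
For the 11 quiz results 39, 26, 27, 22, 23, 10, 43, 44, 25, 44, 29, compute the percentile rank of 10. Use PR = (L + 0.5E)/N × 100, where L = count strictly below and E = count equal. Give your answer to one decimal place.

4.5

N = 11.
Strictly below 10: 0. Equal to 10: 1.
PR = (0 + 0.5·1)/11 × 100 = 4.5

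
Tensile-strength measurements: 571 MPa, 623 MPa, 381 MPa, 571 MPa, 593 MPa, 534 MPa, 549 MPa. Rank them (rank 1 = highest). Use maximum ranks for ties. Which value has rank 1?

623

Sorted (descending): 623, 593, 571, 571, 549, 534, 381
The 2 values of 571 occupy positions 3–4 → each gets rank 4.
Rank 1 → value 623.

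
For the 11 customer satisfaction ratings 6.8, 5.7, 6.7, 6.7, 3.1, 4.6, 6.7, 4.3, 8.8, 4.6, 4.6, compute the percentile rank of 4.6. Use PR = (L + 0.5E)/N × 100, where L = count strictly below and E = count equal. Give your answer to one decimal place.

31.8

N = 11.
Strictly below 4.6: 2. Equal to 4.6: 3.
PR = (2 + 0.5·3)/11 × 100 = 31.8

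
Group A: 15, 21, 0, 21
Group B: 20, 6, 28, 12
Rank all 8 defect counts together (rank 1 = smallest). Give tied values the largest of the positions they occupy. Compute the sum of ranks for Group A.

19

Sorted (ascending): 0, 6, 12, 15, 20, 21, 21, 28
The 2 values of 21 occupy positions 6–7 → each gets rank 7.
Group A values → pooled ranks: 15→4, 21→7, 0→1, 21→7
Rank sum = 4 + 7 + 1 + 7 = 19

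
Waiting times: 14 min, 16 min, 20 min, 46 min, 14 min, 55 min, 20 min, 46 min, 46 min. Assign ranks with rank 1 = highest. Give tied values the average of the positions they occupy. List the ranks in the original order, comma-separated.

Sorted (descending): 55, 46, 46, 46, 20, 20, 16, 14, 14
The 3 values of 46 occupy positions 2–4 → average rank 3.
The 2 values of 20 occupy positions 5–6 → average rank (5+6)/2 = 5.5.
The 2 values of 14 occupy positions 8–9 → average rank (8+9)/2 = 8.5.

8.5, 7, 5.5, 3, 8.5, 1, 5.5, 3, 3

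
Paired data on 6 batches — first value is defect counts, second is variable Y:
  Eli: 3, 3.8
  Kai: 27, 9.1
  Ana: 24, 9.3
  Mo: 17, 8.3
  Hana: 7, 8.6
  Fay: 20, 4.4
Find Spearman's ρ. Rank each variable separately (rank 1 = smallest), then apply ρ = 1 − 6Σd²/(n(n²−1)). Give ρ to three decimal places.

0.714

Ranks of variable 1: 1, 6, 5, 3, 2, 4
Ranks of variable 2: 1, 5, 6, 3, 4, 2
d = r₁ − r₂: 0, 1, -1, 0, -2, 2
d²: 0, 1, 1, 0, 4, 4; Σd² = 10
ρ = 1 − 6·10/(6·35) = 1 − 60/210 = 0.714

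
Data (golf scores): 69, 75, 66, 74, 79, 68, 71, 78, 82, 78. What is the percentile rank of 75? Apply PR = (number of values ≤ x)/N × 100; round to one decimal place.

60.0

N = 10.
Strictly below 75: 5. Equal to 75: 1.
PR = 6/10 × 100 = 60.0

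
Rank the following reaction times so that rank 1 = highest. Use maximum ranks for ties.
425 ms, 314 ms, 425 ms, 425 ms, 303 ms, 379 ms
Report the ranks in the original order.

Sorted (descending): 425, 425, 425, 379, 314, 303
The 3 values of 425 occupy positions 1–3 → each gets rank 3.

3, 5, 3, 3, 6, 4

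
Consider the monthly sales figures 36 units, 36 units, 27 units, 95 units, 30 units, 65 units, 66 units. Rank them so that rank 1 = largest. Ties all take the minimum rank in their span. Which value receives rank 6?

30

Sorted (descending): 95, 66, 65, 36, 36, 30, 27
The 2 values of 36 occupy positions 4–5 → each gets rank 4.
Rank 6 → value 30.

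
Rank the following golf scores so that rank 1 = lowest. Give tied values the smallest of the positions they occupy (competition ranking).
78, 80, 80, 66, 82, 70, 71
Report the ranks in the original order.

Sorted (ascending): 66, 70, 71, 78, 80, 80, 82
The 2 values of 80 occupy positions 5–6 → each gets rank 5.

4, 5, 5, 1, 7, 2, 3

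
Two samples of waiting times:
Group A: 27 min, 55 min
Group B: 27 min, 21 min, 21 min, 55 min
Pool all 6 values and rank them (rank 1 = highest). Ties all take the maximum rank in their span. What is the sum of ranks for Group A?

6

Sorted (descending): 55, 55, 27, 27, 21, 21
The 2 values of 55 occupy positions 1–2 → each gets rank 2.
The 2 values of 27 occupy positions 3–4 → each gets rank 4.
The 2 values of 21 occupy positions 5–6 → each gets rank 6.
Group A values → pooled ranks: 27→4, 55→2
Rank sum = 4 + 2 = 6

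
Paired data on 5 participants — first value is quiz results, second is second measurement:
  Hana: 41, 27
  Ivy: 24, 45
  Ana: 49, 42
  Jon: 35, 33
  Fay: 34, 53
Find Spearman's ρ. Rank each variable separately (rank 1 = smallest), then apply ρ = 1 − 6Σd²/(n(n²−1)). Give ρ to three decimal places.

Ranks of variable 1: 4, 1, 5, 3, 2
Ranks of variable 2: 1, 4, 3, 2, 5
d = r₁ − r₂: 3, -3, 2, 1, -3
d²: 9, 9, 4, 1, 9; Σd² = 32
ρ = 1 − 6·32/(5·24) = 1 − 192/120 = -0.600

-0.600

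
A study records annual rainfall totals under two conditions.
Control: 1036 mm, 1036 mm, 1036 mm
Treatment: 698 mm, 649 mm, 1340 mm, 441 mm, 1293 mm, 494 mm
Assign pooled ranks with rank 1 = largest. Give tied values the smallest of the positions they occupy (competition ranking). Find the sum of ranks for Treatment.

Sorted (descending): 1340, 1293, 1036, 1036, 1036, 698, 649, 494, 441
The 3 values of 1036 occupy positions 3–5 → each gets rank 3.
Treatment values → pooled ranks: 698→6, 649→7, 1340→1, 441→9, 1293→2, 494→8
Rank sum = 6 + 7 + 1 + 9 + 2 + 8 = 33

33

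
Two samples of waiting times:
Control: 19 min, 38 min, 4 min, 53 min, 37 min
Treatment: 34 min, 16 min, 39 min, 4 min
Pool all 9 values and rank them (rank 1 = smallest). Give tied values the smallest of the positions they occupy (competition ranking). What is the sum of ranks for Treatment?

Sorted (ascending): 4, 4, 16, 19, 34, 37, 38, 39, 53
The 2 values of 4 occupy positions 1–2 → each gets rank 1.
Treatment values → pooled ranks: 34→5, 16→3, 39→8, 4→1
Rank sum = 5 + 3 + 8 + 1 = 17

17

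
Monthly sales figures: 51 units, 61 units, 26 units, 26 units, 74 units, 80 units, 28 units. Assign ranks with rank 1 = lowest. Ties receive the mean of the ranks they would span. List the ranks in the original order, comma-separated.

4, 5, 1.5, 1.5, 6, 7, 3

Sorted (ascending): 26, 26, 28, 51, 61, 74, 80
The 2 values of 26 occupy positions 1–2 → average rank (1+2)/2 = 1.5.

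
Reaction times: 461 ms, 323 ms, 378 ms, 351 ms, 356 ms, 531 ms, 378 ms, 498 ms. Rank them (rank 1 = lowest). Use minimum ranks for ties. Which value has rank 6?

461

Sorted (ascending): 323, 351, 356, 378, 378, 461, 498, 531
The 2 values of 378 occupy positions 4–5 → each gets rank 4.
Rank 6 → value 461.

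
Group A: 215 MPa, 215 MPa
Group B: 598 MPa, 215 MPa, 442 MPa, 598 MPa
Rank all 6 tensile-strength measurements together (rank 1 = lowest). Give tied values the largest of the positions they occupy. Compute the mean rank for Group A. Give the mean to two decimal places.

3.00

Sorted (ascending): 215, 215, 215, 442, 598, 598
The 3 values of 215 occupy positions 1–3 → each gets rank 3.
The 2 values of 598 occupy positions 5–6 → each gets rank 6.
Group A values → pooled ranks: 215→3, 215→3
Mean rank = (3 + 3) / 2 = 3.00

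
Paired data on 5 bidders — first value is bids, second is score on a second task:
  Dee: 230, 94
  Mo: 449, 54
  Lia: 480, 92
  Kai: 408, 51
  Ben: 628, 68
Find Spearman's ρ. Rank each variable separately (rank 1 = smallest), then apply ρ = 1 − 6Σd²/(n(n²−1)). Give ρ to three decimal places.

Ranks of variable 1: 1, 3, 4, 2, 5
Ranks of variable 2: 5, 2, 4, 1, 3
d = r₁ − r₂: -4, 1, 0, 1, 2
d²: 16, 1, 0, 1, 4; Σd² = 22
ρ = 1 − 6·22/(5·24) = 1 − 132/120 = -0.100

-0.100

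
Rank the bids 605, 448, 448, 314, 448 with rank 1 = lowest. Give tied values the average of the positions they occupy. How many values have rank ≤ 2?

1

Sorted (ascending): 314, 448, 448, 448, 605
The 3 values of 448 occupy positions 2–4 → average rank 3.
Ranks ≤ 2: {1} → 1 value.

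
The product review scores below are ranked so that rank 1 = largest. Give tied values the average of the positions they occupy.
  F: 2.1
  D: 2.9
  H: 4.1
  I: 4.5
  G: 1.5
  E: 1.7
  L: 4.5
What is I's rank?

1.5

Sorted (descending): 4.5, 4.5, 4.1, 2.9, 2.1, 1.7, 1.5
The 2 values of 4.5 occupy positions 1–2 → average rank (1+2)/2 = 1.5.
I has value 4.5 → rank 1.5.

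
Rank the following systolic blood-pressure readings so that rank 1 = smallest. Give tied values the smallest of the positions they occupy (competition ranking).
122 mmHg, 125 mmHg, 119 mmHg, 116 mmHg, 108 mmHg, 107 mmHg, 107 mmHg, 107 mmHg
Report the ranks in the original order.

7, 8, 6, 5, 4, 1, 1, 1

Sorted (ascending): 107, 107, 107, 108, 116, 119, 122, 125
The 3 values of 107 occupy positions 1–3 → each gets rank 1.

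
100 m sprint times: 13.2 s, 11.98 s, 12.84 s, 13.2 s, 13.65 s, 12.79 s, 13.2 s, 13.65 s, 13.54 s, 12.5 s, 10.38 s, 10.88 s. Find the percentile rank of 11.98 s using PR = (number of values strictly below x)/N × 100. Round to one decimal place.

N = 12.
Strictly below 11.98: 2. Equal to 11.98: 1.
PR = 2/12 × 100 = 16.7

16.7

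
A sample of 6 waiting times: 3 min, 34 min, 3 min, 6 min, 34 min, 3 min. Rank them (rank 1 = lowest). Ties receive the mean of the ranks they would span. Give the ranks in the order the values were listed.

Sorted (ascending): 3, 3, 3, 6, 34, 34
The 3 values of 3 occupy positions 1–3 → average rank 2.
The 2 values of 34 occupy positions 5–6 → average rank (5+6)/2 = 5.5.

2, 5.5, 2, 4, 5.5, 2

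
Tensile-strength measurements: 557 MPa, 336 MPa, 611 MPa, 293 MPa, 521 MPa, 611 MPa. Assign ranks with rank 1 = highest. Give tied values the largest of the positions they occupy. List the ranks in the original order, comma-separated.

Sorted (descending): 611, 611, 557, 521, 336, 293
The 2 values of 611 occupy positions 1–2 → each gets rank 2.

3, 5, 2, 6, 4, 2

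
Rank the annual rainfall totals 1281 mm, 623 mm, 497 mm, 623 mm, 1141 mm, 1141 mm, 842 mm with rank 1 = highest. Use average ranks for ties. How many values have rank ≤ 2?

Sorted (descending): 1281, 1141, 1141, 842, 623, 623, 497
The 2 values of 1141 occupy positions 2–3 → average rank (2+3)/2 = 2.5.
The 2 values of 623 occupy positions 5–6 → average rank (5+6)/2 = 5.5.
Ranks ≤ 2: {1} → 1 value.

1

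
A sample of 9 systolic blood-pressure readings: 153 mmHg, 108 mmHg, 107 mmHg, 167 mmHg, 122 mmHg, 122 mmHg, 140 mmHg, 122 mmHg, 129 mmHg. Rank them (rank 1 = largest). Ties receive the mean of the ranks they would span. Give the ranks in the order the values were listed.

Sorted (descending): 167, 153, 140, 129, 122, 122, 122, 108, 107
The 3 values of 122 occupy positions 5–7 → average rank 6.

2, 8, 9, 1, 6, 6, 3, 6, 4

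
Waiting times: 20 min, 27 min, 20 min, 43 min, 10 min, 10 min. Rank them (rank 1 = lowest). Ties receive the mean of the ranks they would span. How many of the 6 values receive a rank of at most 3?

2

Sorted (ascending): 10, 10, 20, 20, 27, 43
The 2 values of 10 occupy positions 1–2 → average rank (1+2)/2 = 1.5.
The 2 values of 20 occupy positions 3–4 → average rank (3+4)/2 = 3.5.
Ranks ≤ 3: {1.5, 1.5} → 2 values.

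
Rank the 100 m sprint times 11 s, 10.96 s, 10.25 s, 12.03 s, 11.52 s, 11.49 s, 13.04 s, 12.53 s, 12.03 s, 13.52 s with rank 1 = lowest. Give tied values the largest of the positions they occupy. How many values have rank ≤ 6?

Sorted (ascending): 10.25, 10.96, 11, 11.49, 11.52, 12.03, 12.03, 12.53, 13.04, 13.52
The 2 values of 12.03 occupy positions 6–7 → each gets rank 7.
Ranks ≤ 6: {1, 2, 3, 4, 5} → 5 values.

5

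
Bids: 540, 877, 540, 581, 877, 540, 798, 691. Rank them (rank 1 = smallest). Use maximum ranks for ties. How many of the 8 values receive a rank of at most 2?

Sorted (ascending): 540, 540, 540, 581, 691, 798, 877, 877
The 3 values of 540 occupy positions 1–3 → each gets rank 3.
The 2 values of 877 occupy positions 7–8 → each gets rank 8.
Ranks ≤ 2: {} → 0 values.

0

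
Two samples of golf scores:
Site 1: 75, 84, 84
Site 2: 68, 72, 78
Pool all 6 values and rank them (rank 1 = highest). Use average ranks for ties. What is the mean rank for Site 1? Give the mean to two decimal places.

Sorted (descending): 84, 84, 78, 75, 72, 68
The 2 values of 84 occupy positions 1–2 → average rank (1+2)/2 = 1.5.
Site 1 values → pooled ranks: 75→4, 84→1.5, 84→1.5
Mean rank = (4 + 1.5 + 1.5) / 3 = 2.33

2.33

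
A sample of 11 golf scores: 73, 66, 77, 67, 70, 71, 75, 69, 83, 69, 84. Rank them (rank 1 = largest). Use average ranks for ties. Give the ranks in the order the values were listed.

5, 11, 3, 10, 7, 6, 4, 8.5, 2, 8.5, 1

Sorted (descending): 84, 83, 77, 75, 73, 71, 70, 69, 69, 67, 66
The 2 values of 69 occupy positions 8–9 → average rank (8+9)/2 = 8.5.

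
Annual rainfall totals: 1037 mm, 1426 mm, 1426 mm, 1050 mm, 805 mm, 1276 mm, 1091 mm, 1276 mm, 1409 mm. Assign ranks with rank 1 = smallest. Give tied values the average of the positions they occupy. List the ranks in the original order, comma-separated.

2, 8.5, 8.5, 3, 1, 5.5, 4, 5.5, 7

Sorted (ascending): 805, 1037, 1050, 1091, 1276, 1276, 1409, 1426, 1426
The 2 values of 1276 occupy positions 5–6 → average rank (5+6)/2 = 5.5.
The 2 values of 1426 occupy positions 8–9 → average rank (8+9)/2 = 8.5.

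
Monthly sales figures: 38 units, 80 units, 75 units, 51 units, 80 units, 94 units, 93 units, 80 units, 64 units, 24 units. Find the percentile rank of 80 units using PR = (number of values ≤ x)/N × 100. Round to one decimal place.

80.0

N = 10.
Strictly below 80: 5. Equal to 80: 3.
PR = 8/10 × 100 = 80.0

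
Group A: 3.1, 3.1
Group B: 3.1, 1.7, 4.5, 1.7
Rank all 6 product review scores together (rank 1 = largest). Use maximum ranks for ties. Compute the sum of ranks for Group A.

8

Sorted (descending): 4.5, 3.1, 3.1, 3.1, 1.7, 1.7
The 3 values of 3.1 occupy positions 2–4 → each gets rank 4.
The 2 values of 1.7 occupy positions 5–6 → each gets rank 6.
Group A values → pooled ranks: 3.1→4, 3.1→4
Rank sum = 4 + 4 = 8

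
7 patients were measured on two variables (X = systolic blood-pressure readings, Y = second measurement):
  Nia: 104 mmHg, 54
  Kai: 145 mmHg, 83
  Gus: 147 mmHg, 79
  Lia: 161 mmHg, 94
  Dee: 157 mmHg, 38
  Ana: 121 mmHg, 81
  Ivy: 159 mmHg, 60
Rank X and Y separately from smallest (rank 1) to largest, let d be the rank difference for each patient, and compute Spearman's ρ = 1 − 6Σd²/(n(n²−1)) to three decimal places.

0.214

Ranks of variable 1: 1, 3, 4, 7, 5, 2, 6
Ranks of variable 2: 2, 6, 4, 7, 1, 5, 3
d = r₁ − r₂: -1, -3, 0, 0, 4, -3, 3
d²: 1, 9, 0, 0, 16, 9, 9; Σd² = 44
ρ = 1 − 6·44/(7·48) = 1 − 264/336 = 0.214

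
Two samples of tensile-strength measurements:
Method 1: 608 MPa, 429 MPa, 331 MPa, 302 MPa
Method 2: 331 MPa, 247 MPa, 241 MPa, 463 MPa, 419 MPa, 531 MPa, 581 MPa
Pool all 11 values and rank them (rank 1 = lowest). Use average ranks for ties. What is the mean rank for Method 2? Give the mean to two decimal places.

Sorted (ascending): 241, 247, 302, 331, 331, 419, 429, 463, 531, 581, 608
The 2 values of 331 occupy positions 4–5 → average rank (4+5)/2 = 4.5.
Method 2 values → pooled ranks: 331→4.5, 247→2, 241→1, 463→8, 419→6, 531→9, 581→10
Mean rank = (4.5 + 2 + 1 + 8 + 6 + 9 + 10) / 7 = 5.79

5.79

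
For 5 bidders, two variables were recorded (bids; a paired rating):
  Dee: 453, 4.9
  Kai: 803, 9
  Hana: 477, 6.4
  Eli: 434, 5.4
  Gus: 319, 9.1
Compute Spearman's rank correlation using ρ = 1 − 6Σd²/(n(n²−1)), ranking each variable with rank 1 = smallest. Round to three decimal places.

Ranks of variable 1: 3, 5, 4, 2, 1
Ranks of variable 2: 1, 4, 3, 2, 5
d = r₁ − r₂: 2, 1, 1, 0, -4
d²: 4, 1, 1, 0, 16; Σd² = 22
ρ = 1 − 6·22/(5·24) = 1 − 132/120 = -0.100

-0.100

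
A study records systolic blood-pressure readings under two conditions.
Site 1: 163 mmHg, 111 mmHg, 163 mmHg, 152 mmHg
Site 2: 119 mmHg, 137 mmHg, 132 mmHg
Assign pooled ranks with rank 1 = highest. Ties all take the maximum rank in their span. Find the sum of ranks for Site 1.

Sorted (descending): 163, 163, 152, 137, 132, 119, 111
The 2 values of 163 occupy positions 1–2 → each gets rank 2.
Site 1 values → pooled ranks: 163→2, 111→7, 163→2, 152→3
Rank sum = 2 + 7 + 2 + 3 = 14

14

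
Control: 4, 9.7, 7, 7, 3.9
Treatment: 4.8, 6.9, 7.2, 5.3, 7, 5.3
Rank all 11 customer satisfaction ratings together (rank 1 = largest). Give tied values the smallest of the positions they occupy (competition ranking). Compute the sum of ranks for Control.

28

Sorted (descending): 9.7, 7.2, 7, 7, 7, 6.9, 5.3, 5.3, 4.8, 4, 3.9
The 3 values of 7 occupy positions 3–5 → each gets rank 3.
The 2 values of 5.3 occupy positions 7–8 → each gets rank 7.
Control values → pooled ranks: 4→10, 9.7→1, 7→3, 7→3, 3.9→11
Rank sum = 10 + 1 + 3 + 3 + 11 = 28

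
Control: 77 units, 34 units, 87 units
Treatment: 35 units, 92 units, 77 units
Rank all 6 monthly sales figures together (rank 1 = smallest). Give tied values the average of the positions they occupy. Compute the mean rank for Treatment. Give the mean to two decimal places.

3.83

Sorted (ascending): 34, 35, 77, 77, 87, 92
The 2 values of 77 occupy positions 3–4 → average rank (3+4)/2 = 3.5.
Treatment values → pooled ranks: 35→2, 92→6, 77→3.5
Mean rank = (2 + 6 + 3.5) / 3 = 3.83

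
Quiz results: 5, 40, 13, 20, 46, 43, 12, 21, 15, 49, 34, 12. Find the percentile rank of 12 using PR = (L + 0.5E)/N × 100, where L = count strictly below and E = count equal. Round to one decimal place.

N = 12.
Strictly below 12: 1. Equal to 12: 2.
PR = (1 + 0.5·2)/12 × 100 = 16.7

16.7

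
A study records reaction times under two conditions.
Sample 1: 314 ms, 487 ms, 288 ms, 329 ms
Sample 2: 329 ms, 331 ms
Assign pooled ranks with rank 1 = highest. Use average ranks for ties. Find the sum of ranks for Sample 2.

5.5

Sorted (descending): 487, 331, 329, 329, 314, 288
The 2 values of 329 occupy positions 3–4 → average rank (3+4)/2 = 3.5.
Sample 2 values → pooled ranks: 329→3.5, 331→2
Rank sum = 3.5 + 2 = 5.5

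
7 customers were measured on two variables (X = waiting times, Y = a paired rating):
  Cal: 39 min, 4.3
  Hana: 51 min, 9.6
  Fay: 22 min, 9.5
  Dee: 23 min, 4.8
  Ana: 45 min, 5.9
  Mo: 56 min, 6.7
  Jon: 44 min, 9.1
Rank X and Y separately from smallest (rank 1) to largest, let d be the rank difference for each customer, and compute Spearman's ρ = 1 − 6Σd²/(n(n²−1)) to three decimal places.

Ranks of variable 1: 3, 6, 1, 2, 5, 7, 4
Ranks of variable 2: 1, 7, 6, 2, 3, 4, 5
d = r₁ − r₂: 2, -1, -5, 0, 2, 3, -1
d²: 4, 1, 25, 0, 4, 9, 1; Σd² = 44
ρ = 1 − 6·44/(7·48) = 1 − 264/336 = 0.214

0.214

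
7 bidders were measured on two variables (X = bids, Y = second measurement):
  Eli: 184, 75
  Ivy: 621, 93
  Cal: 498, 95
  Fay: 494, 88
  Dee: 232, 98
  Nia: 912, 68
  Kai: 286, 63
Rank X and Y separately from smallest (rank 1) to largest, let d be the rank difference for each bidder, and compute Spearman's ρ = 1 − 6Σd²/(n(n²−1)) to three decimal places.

Ranks of variable 1: 1, 6, 5, 4, 2, 7, 3
Ranks of variable 2: 3, 5, 6, 4, 7, 2, 1
d = r₁ − r₂: -2, 1, -1, 0, -5, 5, 2
d²: 4, 1, 1, 0, 25, 25, 4; Σd² = 60
ρ = 1 − 6·60/(7·48) = 1 − 360/336 = -0.071

-0.071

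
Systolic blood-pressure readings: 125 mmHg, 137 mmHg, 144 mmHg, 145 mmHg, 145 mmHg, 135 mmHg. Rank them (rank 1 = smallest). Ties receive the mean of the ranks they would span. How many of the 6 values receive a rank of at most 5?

Sorted (ascending): 125, 135, 137, 144, 145, 145
The 2 values of 145 occupy positions 5–6 → average rank (5+6)/2 = 5.5.
Ranks ≤ 5: {1, 2, 3, 4} → 4 values.

4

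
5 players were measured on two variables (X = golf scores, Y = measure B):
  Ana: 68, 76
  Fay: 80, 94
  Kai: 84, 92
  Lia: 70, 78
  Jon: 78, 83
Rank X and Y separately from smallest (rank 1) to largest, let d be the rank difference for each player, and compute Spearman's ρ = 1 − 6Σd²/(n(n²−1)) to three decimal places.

0.900

Ranks of variable 1: 1, 4, 5, 2, 3
Ranks of variable 2: 1, 5, 4, 2, 3
d = r₁ − r₂: 0, -1, 1, 0, 0
d²: 0, 1, 1, 0, 0; Σd² = 2
ρ = 1 − 6·2/(5·24) = 1 − 12/120 = 0.900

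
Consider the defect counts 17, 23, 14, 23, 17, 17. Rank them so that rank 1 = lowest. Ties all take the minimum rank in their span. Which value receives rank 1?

14

Sorted (ascending): 14, 17, 17, 17, 23, 23
The 3 values of 17 occupy positions 2–4 → each gets rank 2.
The 2 values of 23 occupy positions 5–6 → each gets rank 5.
Rank 1 → value 14.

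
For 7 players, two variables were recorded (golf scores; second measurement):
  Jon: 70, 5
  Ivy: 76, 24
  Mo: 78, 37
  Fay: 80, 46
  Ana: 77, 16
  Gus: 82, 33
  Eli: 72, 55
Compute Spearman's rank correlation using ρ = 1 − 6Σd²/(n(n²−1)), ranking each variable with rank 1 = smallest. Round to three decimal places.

Ranks of variable 1: 1, 3, 5, 6, 4, 7, 2
Ranks of variable 2: 1, 3, 5, 6, 2, 4, 7
d = r₁ − r₂: 0, 0, 0, 0, 2, 3, -5
d²: 0, 0, 0, 0, 4, 9, 25; Σd² = 38
ρ = 1 − 6·38/(7·48) = 1 − 228/336 = 0.321

0.321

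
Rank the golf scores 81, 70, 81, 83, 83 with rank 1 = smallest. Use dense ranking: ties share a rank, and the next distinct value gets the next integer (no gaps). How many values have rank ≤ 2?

3

Sorted (ascending): 70, 81, 81, 83, 83
The 2 values of 81 share dense rank 2.
The 2 values of 83 share dense rank 3.
Remaining distinct values take the next consecutive integers.
Ranks ≤ 2: {1, 2, 2} → 3 values.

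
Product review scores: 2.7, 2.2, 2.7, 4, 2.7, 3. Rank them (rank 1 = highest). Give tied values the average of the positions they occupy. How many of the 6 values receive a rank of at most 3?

2

Sorted (descending): 4, 3, 2.7, 2.7, 2.7, 2.2
The 3 values of 2.7 occupy positions 3–5 → average rank 4.
Ranks ≤ 3: {1, 2} → 2 values.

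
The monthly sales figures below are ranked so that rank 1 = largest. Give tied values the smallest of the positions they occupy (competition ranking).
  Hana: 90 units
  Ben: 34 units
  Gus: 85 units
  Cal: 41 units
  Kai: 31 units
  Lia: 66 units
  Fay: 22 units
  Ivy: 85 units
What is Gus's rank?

Sorted (descending): 90, 85, 85, 66, 41, 34, 31, 22
The 2 values of 85 occupy positions 2–3 → each gets rank 2.
Gus has value 85 units → rank 2.

2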